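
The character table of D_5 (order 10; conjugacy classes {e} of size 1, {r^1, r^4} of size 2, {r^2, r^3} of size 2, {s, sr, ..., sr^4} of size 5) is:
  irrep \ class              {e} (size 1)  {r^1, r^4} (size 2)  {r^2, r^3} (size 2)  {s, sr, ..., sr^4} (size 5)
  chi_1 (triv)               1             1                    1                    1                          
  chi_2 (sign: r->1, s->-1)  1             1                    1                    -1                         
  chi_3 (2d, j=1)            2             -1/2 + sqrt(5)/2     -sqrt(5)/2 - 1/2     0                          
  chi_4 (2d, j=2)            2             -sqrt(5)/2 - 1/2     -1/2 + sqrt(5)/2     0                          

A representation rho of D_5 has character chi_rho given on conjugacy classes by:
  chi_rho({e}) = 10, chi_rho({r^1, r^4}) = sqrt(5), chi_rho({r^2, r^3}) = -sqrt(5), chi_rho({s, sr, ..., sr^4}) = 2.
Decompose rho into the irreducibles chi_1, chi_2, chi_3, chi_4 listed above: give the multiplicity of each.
Multiplicities: chi_1: 2, chi_2: 0, chi_3: 3, chi_4: 1.

Explanation: Use <chi_rho, chi> = (1/|G|) sum_C |C| * chi_rho(C) * conj(chi(C)) with |G| = 10 for each irreducible chi in the table:
  <chi_rho, chi_1> = (1/10)[1*(10)*conj(1) + 2*(sqrt(5))*conj(1) + 2*(-sqrt(5))*conj(1) + 5*(2)*conj(1)]
      = (1/10)[(10) + (2*sqrt(5)) + (-2*sqrt(5)) + (10)] = 20/10 = 2
  <chi_rho, chi_2> = (1/10)[1*(10)*conj(1) + 2*(sqrt(5))*conj(1) + 2*(-sqrt(5))*conj(1) + 5*(2)*conj(-1)]
      = (1/10)[(10) + (2*sqrt(5)) + (-2*sqrt(5)) + (-10)] = 0/10 = 0
  <chi_rho, chi_3> = (1/10)[1*(10)*conj(2) + 2*(sqrt(5))*conj(-1/2 + sqrt(5)/2) + 2*(-sqrt(5))*conj(-sqrt(5)/2 - 1/2) + 5*(2)*conj(0)]
      = (1/10)[(20) + (5 - sqrt(5)) + (sqrt(5) + 5) + (0)] = 30/10 = 3
  <chi_rho, chi_4> = (1/10)[1*(10)*conj(2) + 2*(sqrt(5))*conj(-sqrt(5)/2 - 1/2) + 2*(-sqrt(5))*conj(-1/2 + sqrt(5)/2) + 5*(2)*conj(0)]
      = (1/10)[(20) + (-5 - sqrt(5)) + (-5 + sqrt(5)) + (0)] = 10/10 = 1
Dimension check: dim(rho) = sum (mult * dim) = 2*1 + 0*1 + 3*2 + 1*2 = 10 = chi_rho(e) = 10.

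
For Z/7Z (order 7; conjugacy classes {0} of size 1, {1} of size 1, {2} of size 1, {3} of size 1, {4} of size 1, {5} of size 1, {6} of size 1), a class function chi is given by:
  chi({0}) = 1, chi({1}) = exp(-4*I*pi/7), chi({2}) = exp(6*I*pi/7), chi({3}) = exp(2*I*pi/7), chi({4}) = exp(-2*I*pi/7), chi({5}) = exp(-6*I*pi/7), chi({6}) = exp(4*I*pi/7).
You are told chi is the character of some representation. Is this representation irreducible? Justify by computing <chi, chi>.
Irreducible: <chi, chi> = 1.

Justification: <chi, chi> = (1/|G|) sum_C |C| * |chi(C)|^2 = (1/7)[1*|1|^2 + 1*|exp(-4*I*pi/7)|^2 + 1*|exp(6*I*pi/7)|^2 + 1*|exp(2*I*pi/7)|^2 + 1*|exp(-2*I*pi/7)|^2 + 1*|exp(-6*I*pi/7)|^2 + 1*|exp(4*I*pi/7)|^2]
  = (1/7)[(1) + (1) + (1) + (1) + (1) + (1) + (1)] = 7/7 = 1.
(Exp terms are combined using exp(i*s)*conj(exp(i*t)) = exp(i*(s-t)), and sums of them are collapsed using the identity that for every m > 1 the m distinct m-th roots of unity sum to 0, e.g. 1 + exp(2*I*pi/3) + exp(-2*I*pi/3) = 0.)
A character is irreducible iff <chi, chi> = 1, so this representation is irreducible.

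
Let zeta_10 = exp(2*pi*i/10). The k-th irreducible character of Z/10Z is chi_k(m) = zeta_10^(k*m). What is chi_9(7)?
chi_9(7) = zeta_10^63 = exp(3*I*pi/5)

Justification: chi_9(7) = zeta_10^(9*7) = zeta_10^63. Since zeta_10^10 = 1, this equals zeta_10^3 = exp(2*pi*i*3/10) = exp(3*I*pi/5).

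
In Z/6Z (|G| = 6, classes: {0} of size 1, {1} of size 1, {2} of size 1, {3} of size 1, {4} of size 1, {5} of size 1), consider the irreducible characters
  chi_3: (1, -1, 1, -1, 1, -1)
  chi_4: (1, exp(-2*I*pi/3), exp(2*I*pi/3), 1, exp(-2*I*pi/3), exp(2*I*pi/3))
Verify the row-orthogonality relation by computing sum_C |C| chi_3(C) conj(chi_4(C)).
Sum = 0; so <chi_3, chi_4> = 0 (distinct irreducibles are orthogonal).

Solution. Compute term by term over conjugacy classes (|C| * chi_3(C) * conj(chi_4(C))):
  1*(1)*conj(1) + 1*(-1)*conj(exp(-2*I*pi/3)) + 1*(1)*conj(exp(2*I*pi/3)) + 1*(-1)*conj(1) + 1*(1)*conj(exp(-2*I*pi/3)) + 1*(-1)*conj(exp(2*I*pi/3))
  = (1) + (-exp(2*I*pi/3)) + (exp(-2*I*pi/3)) + (-1) + (exp(2*I*pi/3)) + (-exp(-2*I*pi/3))
  = 0.
(Exp terms are combined using exp(i*s)*conj(exp(i*t)) = exp(i*(s-t)), and sums of them are collapsed using the identity that for every m > 1 the m distinct m-th roots of unity sum to 0, e.g. 1 + exp(2*I*pi/3) + exp(-2*I*pi/3) = 0.)
Dividing by |G| = 6 gives 0/6 = 0, matching the row-orthogonality relation <chi_3, chi_4> = [chi_3 = chi_4].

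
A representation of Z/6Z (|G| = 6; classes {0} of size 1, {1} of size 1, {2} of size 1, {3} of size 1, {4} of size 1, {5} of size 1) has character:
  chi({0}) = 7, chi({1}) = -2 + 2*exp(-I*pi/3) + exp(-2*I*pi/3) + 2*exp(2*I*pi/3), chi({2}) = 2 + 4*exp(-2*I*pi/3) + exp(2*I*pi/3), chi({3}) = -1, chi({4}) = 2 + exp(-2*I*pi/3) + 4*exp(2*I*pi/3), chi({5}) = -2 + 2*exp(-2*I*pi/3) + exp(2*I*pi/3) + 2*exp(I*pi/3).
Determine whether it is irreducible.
Not irreducible (reducible): <chi, chi> = 13 > 1.

Reasoning: <chi, chi> = (1/|G|) sum_C |C| * |chi(C)|^2 = (1/6)[1*|7|^2 + 1*|-2 + 2*exp(-I*pi/3) + exp(-2*I*pi/3) + 2*exp(2*I*pi/3)|^2 + 1*|2 + 4*exp(-2*I*pi/3) + exp(2*I*pi/3)|^2 + 1*|-1|^2 + 1*|2 + exp(-2*I*pi/3) + 4*exp(2*I*pi/3)|^2 + 1*|-2 + 2*exp(-2*I*pi/3) + exp(2*I*pi/3) + 2*exp(I*pi/3)|^2]
  = (1/6)[(49) + (7) + (7) + (1) + (7) + (7)] = 78/6 = 13.
(Exp terms are combined using exp(i*s)*conj(exp(i*t)) = exp(i*(s-t)), and sums of them are collapsed using the identity that for every m > 1 the m distinct m-th roots of unity sum to 0, e.g. 1 + exp(2*I*pi/3) + exp(-2*I*pi/3) = 0.)
A character is irreducible iff <chi, chi> = 1, so this representation is reducible.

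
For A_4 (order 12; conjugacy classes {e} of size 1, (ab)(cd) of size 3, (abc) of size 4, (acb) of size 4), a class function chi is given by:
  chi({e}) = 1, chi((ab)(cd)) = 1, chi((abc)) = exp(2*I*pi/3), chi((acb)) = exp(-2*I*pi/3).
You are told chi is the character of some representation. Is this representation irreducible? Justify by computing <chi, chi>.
Irreducible: <chi, chi> = 1.

<chi, chi> = (1/|G|) sum_C |C| * |chi(C)|^2 = (1/12)[1*|1|^2 + 3*|1|^2 + 4*|exp(2*I*pi/3)|^2 + 4*|exp(-2*I*pi/3)|^2]
  = (1/12)[(1) + (3) + (4) + (4)] = 12/12 = 1.
(Exp terms are combined using exp(i*s)*conj(exp(i*t)) = exp(i*(s-t)), and sums of them are collapsed using the identity that for every m > 1 the m distinct m-th roots of unity sum to 0, e.g. 1 + exp(2*I*pi/3) + exp(-2*I*pi/3) = 0.)
A character is irreducible iff <chi, chi> = 1, so this representation is irreducible.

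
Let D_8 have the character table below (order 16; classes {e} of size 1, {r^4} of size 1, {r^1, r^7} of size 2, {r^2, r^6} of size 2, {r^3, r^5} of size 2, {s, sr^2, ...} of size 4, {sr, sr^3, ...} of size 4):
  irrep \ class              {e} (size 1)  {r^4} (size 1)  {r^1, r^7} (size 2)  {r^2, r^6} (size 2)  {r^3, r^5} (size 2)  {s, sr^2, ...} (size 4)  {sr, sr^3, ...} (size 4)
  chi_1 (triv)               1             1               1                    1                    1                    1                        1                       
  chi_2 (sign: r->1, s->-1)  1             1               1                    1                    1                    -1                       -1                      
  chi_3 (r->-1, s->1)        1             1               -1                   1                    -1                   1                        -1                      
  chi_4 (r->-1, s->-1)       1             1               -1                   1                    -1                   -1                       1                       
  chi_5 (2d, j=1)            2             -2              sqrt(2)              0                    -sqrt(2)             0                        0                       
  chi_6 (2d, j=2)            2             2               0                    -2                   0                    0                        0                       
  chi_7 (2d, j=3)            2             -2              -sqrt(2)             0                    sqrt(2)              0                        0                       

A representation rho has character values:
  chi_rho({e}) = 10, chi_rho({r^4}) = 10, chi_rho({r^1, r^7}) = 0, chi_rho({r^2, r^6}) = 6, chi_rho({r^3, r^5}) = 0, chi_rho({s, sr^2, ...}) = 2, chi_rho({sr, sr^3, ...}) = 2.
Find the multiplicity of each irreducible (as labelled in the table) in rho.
Multiplicities: chi_1: 3, chi_2: 1, chi_3: 2, chi_4: 2, chi_5: 0, chi_6: 1, chi_7: 0.

Derivation: Use <chi_rho, chi> = (1/|G|) sum_C |C| * chi_rho(C) * conj(chi(C)) with |G| = 16 for each irreducible chi in the table:
  <chi_rho, chi_1> = (1/16)[1*(10)*conj(1) + 1*(10)*conj(1) + 2*(0)*conj(1) + 2*(6)*conj(1) + 2*(0)*conj(1) + 4*(2)*conj(1) + 4*(2)*conj(1)]
      = (1/16)[(10) + (10) + (0) + (12) + (0) + (8) + (8)] = 48/16 = 3
  <chi_rho, chi_2> = (1/16)[1*(10)*conj(1) + 1*(10)*conj(1) + 2*(0)*conj(1) + 2*(6)*conj(1) + 2*(0)*conj(1) + 4*(2)*conj(-1) + 4*(2)*conj(-1)]
      = (1/16)[(10) + (10) + (0) + (12) + (0) + (-8) + (-8)] = 16/16 = 1
  <chi_rho, chi_3> = (1/16)[1*(10)*conj(1) + 1*(10)*conj(1) + 2*(0)*conj(-1) + 2*(6)*conj(1) + 2*(0)*conj(-1) + 4*(2)*conj(1) + 4*(2)*conj(-1)]
      = (1/16)[(10) + (10) + (0) + (12) + (0) + (8) + (-8)] = 32/16 = 2
  <chi_rho, chi_4> = (1/16)[1*(10)*conj(1) + 1*(10)*conj(1) + 2*(0)*conj(-1) + 2*(6)*conj(1) + 2*(0)*conj(-1) + 4*(2)*conj(-1) + 4*(2)*conj(1)]
      = (1/16)[(10) + (10) + (0) + (12) + (0) + (-8) + (8)] = 32/16 = 2
  <chi_rho, chi_5> = (1/16)[1*(10)*conj(2) + 1*(10)*conj(-2) + 2*(0)*conj(sqrt(2)) + 2*(6)*conj(0) + 2*(0)*conj(-sqrt(2)) + 4*(2)*conj(0) + 4*(2)*conj(0)]
      = (1/16)[(20) + (-20) + (0) + (0) + (0) + (0) + (0)] = 0/16 = 0
  <chi_rho, chi_6> = (1/16)[1*(10)*conj(2) + 1*(10)*conj(2) + 2*(0)*conj(0) + 2*(6)*conj(-2) + 2*(0)*conj(0) + 4*(2)*conj(0) + 4*(2)*conj(0)]
      = (1/16)[(20) + (20) + (0) + (-24) + (0) + (0) + (0)] = 16/16 = 1
  <chi_rho, chi_7> = (1/16)[1*(10)*conj(2) + 1*(10)*conj(-2) + 2*(0)*conj(-sqrt(2)) + 2*(6)*conj(0) + 2*(0)*conj(sqrt(2)) + 4*(2)*conj(0) + 4*(2)*conj(0)]
      = (1/16)[(20) + (-20) + (0) + (0) + (0) + (0) + (0)] = 0/16 = 0
Dimension check: dim(rho) = sum (mult * dim) = 3*1 + 1*1 + 2*1 + 2*1 + 0*2 + 1*2 + 0*2 = 10 = chi_rho(e) = 10.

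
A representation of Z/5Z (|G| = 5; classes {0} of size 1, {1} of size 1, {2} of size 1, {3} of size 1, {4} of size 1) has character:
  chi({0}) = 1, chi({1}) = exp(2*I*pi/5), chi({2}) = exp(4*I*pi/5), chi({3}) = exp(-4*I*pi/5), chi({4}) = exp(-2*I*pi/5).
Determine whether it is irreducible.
Irreducible: <chi, chi> = 1.

<chi, chi> = (1/|G|) sum_C |C| * |chi(C)|^2 = (1/5)[1*|1|^2 + 1*|exp(2*I*pi/5)|^2 + 1*|exp(4*I*pi/5)|^2 + 1*|exp(-4*I*pi/5)|^2 + 1*|exp(-2*I*pi/5)|^2]
  = (1/5)[(1) + (1) + (1) + (1) + (1)] = 5/5 = 1.
(Exp terms are combined using exp(i*s)*conj(exp(i*t)) = exp(i*(s-t)), and sums of them are collapsed using the identity that for every m > 1 the m distinct m-th roots of unity sum to 0, e.g. 1 + exp(2*I*pi/3) + exp(-2*I*pi/3) = 0.)
A character is irreducible iff <chi, chi> = 1, so this representation is irreducible.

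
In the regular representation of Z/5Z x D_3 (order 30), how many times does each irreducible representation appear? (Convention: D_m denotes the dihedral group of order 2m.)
Each irreducible V_i of dimension d_i appears with multiplicity d_i, i.e. rho_reg = (direct sum over all irreducibles V_i) d_i V_i. The irreducible dimensions for Z/5Z x D_3 are 1, 1, 1, 1, 1, 1, 1, 1, 1, 1, 2, 2, 2, 2, 2: 10 irreducibles of dimension 1, each with multiplicity 1; 5 irreducibles of dimension 2, each with multiplicity 2. Total dimension 10*1*1 + 5*2*2 = 30 = |G|.

Reasoning: General theorem: in the regular representation of a finite group G, each irreducible appears with multiplicity equal to its dimension. Check: dim(rho_reg) = sum d_i^2 = 1 + 1 + 1 + 1 + 1 + 1 + 1 + 1 + 1 + 1 + 4 + 4 + 4 + 4 + 4 = 30 = |G|.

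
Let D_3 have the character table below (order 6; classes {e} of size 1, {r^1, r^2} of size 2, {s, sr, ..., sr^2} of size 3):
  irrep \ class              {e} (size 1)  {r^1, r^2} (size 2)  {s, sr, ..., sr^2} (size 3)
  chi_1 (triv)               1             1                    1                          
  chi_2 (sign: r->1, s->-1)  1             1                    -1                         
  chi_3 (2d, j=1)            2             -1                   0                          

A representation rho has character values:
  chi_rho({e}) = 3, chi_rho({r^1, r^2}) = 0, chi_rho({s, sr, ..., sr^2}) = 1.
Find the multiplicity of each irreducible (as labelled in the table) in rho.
Multiplicities: chi_1: 1, chi_2: 0, chi_3: 1.

Derivation: Use <chi_rho, chi> = (1/|G|) sum_C |C| * chi_rho(C) * conj(chi(C)) with |G| = 6 for each irreducible chi in the table:
  <chi_rho, chi_1> = (1/6)[1*(3)*conj(1) + 2*(0)*conj(1) + 3*(1)*conj(1)]
      = (1/6)[(3) + (0) + (3)] = 6/6 = 1
  <chi_rho, chi_2> = (1/6)[1*(3)*conj(1) + 2*(0)*conj(1) + 3*(1)*conj(-1)]
      = (1/6)[(3) + (0) + (-3)] = 0/6 = 0
  <chi_rho, chi_3> = (1/6)[1*(3)*conj(2) + 2*(0)*conj(-1) + 3*(1)*conj(0)]
      = (1/6)[(6) + (0) + (0)] = 6/6 = 1
Dimension check: dim(rho) = sum (mult * dim) = 1*1 + 0*1 + 1*2 = 3 = chi_rho(e) = 3.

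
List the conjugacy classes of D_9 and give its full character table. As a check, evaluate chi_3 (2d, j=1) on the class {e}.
Conjugacy classes: {e} of size 1, {r^1, r^8} of size 2, {r^2, r^7} of size 2, {r^3, r^6} of size 2, {r^4, r^5} of size 2, {s, sr, ..., sr^8} of size 9.
Character table:
  irrep \ class              {e} (size 1)  {r^1, r^8} (size 2)  {r^2, r^7} (size 2)  {r^3, r^6} (size 2)  {r^4, r^5} (size 2)  {s, sr, ..., sr^8} (size 9)
  chi_1 (triv)               1             1                    1                    1                    1                    1                          
  chi_2 (sign: r->1, s->-1)  1             1                    1                    1                    1                    -1                         
  chi_3 (2d, j=1)            2             2*cos(2*pi/9)        2*cos(4*pi/9)        -1                   -2*cos(pi/9)         0                          
  chi_4 (2d, j=2)            2             2*cos(4*pi/9)        -2*cos(pi/9)         -1                   2*cos(2*pi/9)        0                          
  chi_5 (2d, j=3)            2             -1                   -1                   2                    -1                   0                          
  chi_6 (2d, j=4)            2             -2*cos(pi/9)         2*cos(2*pi/9)        -1                   2*cos(4*pi/9)        0                          

Spot check: chi_3 (2d, j=1) on {e} = 2.

D_9 has order 2*9 = 18 with 6 conjugacy classes, hence 6 irreducibles. Sum of squared dims 1 + 1 + 4 + 4 + 4 + 4 = 18 = |G|. Linear characters come from the abelianisation; the 2-dimensional irreps have character r^k -> 2*cos(2*pi*j*k/9), reflections -> 0.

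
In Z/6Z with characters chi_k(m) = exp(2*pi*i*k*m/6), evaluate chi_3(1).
chi_3(1) = zeta_6^3 = -1

Argument: chi_3(1) = zeta_6^(3*1) = zeta_6^3. Since zeta_6^6 = 1, this equals zeta_6^3 = exp(2*pi*i*3/6) = -1.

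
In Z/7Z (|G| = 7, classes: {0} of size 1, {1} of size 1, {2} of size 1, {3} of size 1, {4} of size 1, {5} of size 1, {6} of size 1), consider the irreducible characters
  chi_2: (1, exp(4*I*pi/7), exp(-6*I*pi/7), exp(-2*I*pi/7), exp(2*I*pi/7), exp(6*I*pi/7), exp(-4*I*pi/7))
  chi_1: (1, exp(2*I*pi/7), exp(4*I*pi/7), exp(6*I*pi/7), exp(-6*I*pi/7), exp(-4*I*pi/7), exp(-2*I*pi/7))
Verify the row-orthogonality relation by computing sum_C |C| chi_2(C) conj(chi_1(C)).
Sum = 0; so <chi_2, chi_1> = 0 (distinct irreducibles are orthogonal).

Argument: Compute term by term over conjugacy classes (|C| * chi_2(C) * conj(chi_1(C))):
  1*(1)*conj(1) + 1*(exp(4*I*pi/7))*conj(exp(2*I*pi/7)) + 1*(exp(-6*I*pi/7))*conj(exp(4*I*pi/7)) + 1*(exp(-2*I*pi/7))*conj(exp(6*I*pi/7)) + 1*(exp(2*I*pi/7))*conj(exp(-6*I*pi/7)) + 1*(exp(6*I*pi/7))*conj(exp(-4*I*pi/7)) + 1*(exp(-4*I*pi/7))*conj(exp(-2*I*pi/7))
  = (1) + (exp(2*I*pi/7)) + (exp(4*I*pi/7)) + (exp(6*I*pi/7)) + (exp(-6*I*pi/7)) + (exp(-4*I*pi/7)) + (exp(-2*I*pi/7))
  = 0.
(Exp terms are combined using exp(i*s)*conj(exp(i*t)) = exp(i*(s-t)), and sums of them are collapsed using the identity that for every m > 1 the m distinct m-th roots of unity sum to 0, e.g. 1 + exp(2*I*pi/3) + exp(-2*I*pi/3) = 0.)
Dividing by |G| = 7 gives 0/7 = 0, matching the row-orthogonality relation <chi_2, chi_1> = [chi_2 = chi_1].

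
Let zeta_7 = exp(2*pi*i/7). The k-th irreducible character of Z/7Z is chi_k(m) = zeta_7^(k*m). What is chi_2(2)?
chi_2(2) = zeta_7^4 = exp(-6*I*pi/7)

Explanation: chi_2(2) = zeta_7^(2*2) = zeta_7^4. Since zeta_7^7 = 1, this equals zeta_7^4 = exp(2*pi*i*4/7) = exp(-6*I*pi/7).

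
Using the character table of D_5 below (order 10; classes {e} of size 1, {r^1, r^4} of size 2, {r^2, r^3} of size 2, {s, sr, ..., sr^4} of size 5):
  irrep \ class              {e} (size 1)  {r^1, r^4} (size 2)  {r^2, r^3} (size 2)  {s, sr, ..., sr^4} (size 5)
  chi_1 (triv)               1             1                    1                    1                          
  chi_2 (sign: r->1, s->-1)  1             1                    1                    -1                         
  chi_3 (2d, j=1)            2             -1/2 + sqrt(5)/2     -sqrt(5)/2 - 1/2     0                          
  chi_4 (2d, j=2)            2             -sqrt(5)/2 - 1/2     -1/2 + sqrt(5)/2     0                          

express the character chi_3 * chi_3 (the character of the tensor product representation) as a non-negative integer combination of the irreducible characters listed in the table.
chi_3 tensor chi_3 = chi_1 + chi_2 + chi_4 (all other irreducibles have multiplicity 0).

Proof sketch: The character of a tensor product is the pointwise product (chi_3 * chi_3)(C) = chi_3(C) * chi_3(C):
  {e}: (2)*(2), {r^1, r^4}: (-1/2 + sqrt(5)/2)*(-1/2 + sqrt(5)/2), {r^2, r^3}: (-sqrt(5)/2 - 1/2)*(-sqrt(5)/2 - 1/2), {s, sr, ..., sr^4}: (0)*(0)
so (chi_3 * chi_3) takes values
  {e} -> 4, {r^1, r^4} -> 3/2 - sqrt(5)/2, {r^2, r^3} -> sqrt(5)/2 + 3/2, {s, sr, ..., sr^4} -> 0.
Now take the inner product of this character with each irreducible chi from the table, <chi_3*chi_3, chi> = (1/10) sum_C |C| (chi_3*chi_3)(C) conj(chi(C)):
  <chi_3*chi_3, chi_1> = (1/10)[1*(4)*conj(1) + 2*(3/2 - sqrt(5)/2)*conj(1) + 2*(sqrt(5)/2 + 3/2)*conj(1) + 5*(0)*conj(1)]
      = (1/10)[(4) + (3 - sqrt(5)) + (sqrt(5) + 3) + (0)] = 10/10 = 1
  <chi_3*chi_3, chi_2> = (1/10)[1*(4)*conj(1) + 2*(3/2 - sqrt(5)/2)*conj(1) + 2*(sqrt(5)/2 + 3/2)*conj(1) + 5*(0)*conj(-1)]
      = (1/10)[(4) + (3 - sqrt(5)) + (sqrt(5) + 3) + (0)] = 10/10 = 1
  <chi_3*chi_3, chi_3> = (1/10)[1*(4)*conj(2) + 2*(3/2 - sqrt(5)/2)*conj(-1/2 + sqrt(5)/2) + 2*(sqrt(5)/2 + 3/2)*conj(-sqrt(5)/2 - 1/2) + 5*(0)*conj(0)]
      = (1/10)[(8) + (-4 + 2*sqrt(5)) + (-2*sqrt(5) - 4) + (0)] = 0/10 = 0
  <chi_3*chi_3, chi_4> = (1/10)[1*(4)*conj(2) + 2*(3/2 - sqrt(5)/2)*conj(-sqrt(5)/2 - 1/2) + 2*(sqrt(5)/2 + 3/2)*conj(-1/2 + sqrt(5)/2) + 5*(0)*conj(0)]
      = (1/10)[(8) + (1 - sqrt(5)) + (1 + sqrt(5)) + (0)] = 10/10 = 1
Hence the multiplicities are chi_1: 1, chi_2: 1, chi_4: 1. Dimension check: dim(chi_3)*dim(chi_3) = 2*2 = 4 and sum (mult * dim) = 1*1 + 1*1 + 1*2 = 4.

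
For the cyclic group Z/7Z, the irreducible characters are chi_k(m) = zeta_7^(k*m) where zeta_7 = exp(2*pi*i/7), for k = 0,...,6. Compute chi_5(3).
chi_5(3) = zeta_7^15 = exp(2*I*pi/7)

Why: chi_5(3) = zeta_7^(5*3) = zeta_7^15. Since zeta_7^7 = 1, this equals zeta_7^1 = exp(2*pi*i*1/7) = exp(2*I*pi/7).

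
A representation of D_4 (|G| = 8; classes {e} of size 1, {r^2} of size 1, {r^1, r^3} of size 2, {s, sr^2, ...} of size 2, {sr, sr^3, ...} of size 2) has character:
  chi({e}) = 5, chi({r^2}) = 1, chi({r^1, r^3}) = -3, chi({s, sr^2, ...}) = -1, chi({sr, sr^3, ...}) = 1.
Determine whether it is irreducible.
Not irreducible (reducible): <chi, chi> = 6 > 1.

Reasoning: <chi, chi> = (1/|G|) sum_C |C| * |chi(C)|^2 = (1/8)[1*|5|^2 + 1*|1|^2 + 2*|-3|^2 + 2*|-1|^2 + 2*|1|^2]
  = (1/8)[(25) + (1) + (18) + (2) + (2)] = 48/8 = 6.
A character is irreducible iff <chi, chi> = 1, so this representation is reducible.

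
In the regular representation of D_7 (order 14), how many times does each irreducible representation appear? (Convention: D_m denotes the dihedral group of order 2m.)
Each irreducible V_i of dimension d_i appears with multiplicity d_i, i.e. rho_reg = (direct sum over all irreducibles V_i) d_i V_i. The irreducible dimensions for D_7 are 1, 1, 2, 2, 2: 2 irreducibles of dimension 1, each with multiplicity 1; 3 irreducibles of dimension 2, each with multiplicity 2. Total dimension 2*1*1 + 3*2*2 = 14 = |G|.

Details: General theorem: in the regular representation of a finite group G, each irreducible appears with multiplicity equal to its dimension. Check: dim(rho_reg) = sum d_i^2 = 1 + 1 + 4 + 4 + 4 = 14 = |G|.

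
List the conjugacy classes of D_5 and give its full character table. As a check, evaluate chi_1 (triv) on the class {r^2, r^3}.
Conjugacy classes: {e} of size 1, {r^1, r^4} of size 2, {r^2, r^3} of size 2, {s, sr, ..., sr^4} of size 5.
Character table:
  irrep \ class              {e} (size 1)  {r^1, r^4} (size 2)  {r^2, r^3} (size 2)  {s, sr, ..., sr^4} (size 5)
  chi_1 (triv)               1             1                    1                    1                          
  chi_2 (sign: r->1, s->-1)  1             1                    1                    -1                         
  chi_3 (2d, j=1)            2             -1/2 + sqrt(5)/2     -sqrt(5)/2 - 1/2     0                          
  chi_4 (2d, j=2)            2             -sqrt(5)/2 - 1/2     -1/2 + sqrt(5)/2     0                          

Spot check: chi_1 (triv) on {r^2, r^3} = 1.

Why: D_5 has order 2*5 = 10 with 4 conjugacy classes, hence 4 irreducibles. Sum of squared dims 1 + 1 + 4 + 4 = 10 = |G|. Linear characters come from the abelianisation; the 2-dimensional irreps have character r^k -> 2*cos(2*pi*j*k/5), reflections -> 0.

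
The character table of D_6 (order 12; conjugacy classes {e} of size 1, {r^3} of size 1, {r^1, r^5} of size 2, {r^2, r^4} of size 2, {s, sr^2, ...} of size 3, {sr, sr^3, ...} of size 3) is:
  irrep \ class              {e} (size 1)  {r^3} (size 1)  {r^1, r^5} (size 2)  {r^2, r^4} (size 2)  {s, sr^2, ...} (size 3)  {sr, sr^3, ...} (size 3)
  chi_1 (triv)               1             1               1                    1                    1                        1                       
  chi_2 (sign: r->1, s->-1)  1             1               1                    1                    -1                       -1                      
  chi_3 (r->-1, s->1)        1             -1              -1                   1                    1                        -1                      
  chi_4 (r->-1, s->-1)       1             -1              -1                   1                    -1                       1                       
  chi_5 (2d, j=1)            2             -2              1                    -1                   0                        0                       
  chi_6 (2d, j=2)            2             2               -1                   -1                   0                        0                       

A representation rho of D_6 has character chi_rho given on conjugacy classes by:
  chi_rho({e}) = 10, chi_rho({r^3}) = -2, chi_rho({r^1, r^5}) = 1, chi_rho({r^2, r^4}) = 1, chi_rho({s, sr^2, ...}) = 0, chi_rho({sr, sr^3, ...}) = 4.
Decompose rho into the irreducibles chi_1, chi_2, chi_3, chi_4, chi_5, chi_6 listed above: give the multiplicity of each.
Multiplicities: chi_1: 2, chi_2: 0, chi_3: 0, chi_4: 2, chi_5: 2, chi_6: 1.

Working: Use <chi_rho, chi> = (1/|G|) sum_C |C| * chi_rho(C) * conj(chi(C)) with |G| = 12 for each irreducible chi in the table:
  <chi_rho, chi_1> = (1/12)[1*(10)*conj(1) + 1*(-2)*conj(1) + 2*(1)*conj(1) + 2*(1)*conj(1) + 3*(0)*conj(1) + 3*(4)*conj(1)]
      = (1/12)[(10) + (-2) + (2) + (2) + (0) + (12)] = 24/12 = 2
  <chi_rho, chi_2> = (1/12)[1*(10)*conj(1) + 1*(-2)*conj(1) + 2*(1)*conj(1) + 2*(1)*conj(1) + 3*(0)*conj(-1) + 3*(4)*conj(-1)]
      = (1/12)[(10) + (-2) + (2) + (2) + (0) + (-12)] = 0/12 = 0
  <chi_rho, chi_3> = (1/12)[1*(10)*conj(1) + 1*(-2)*conj(-1) + 2*(1)*conj(-1) + 2*(1)*conj(1) + 3*(0)*conj(1) + 3*(4)*conj(-1)]
      = (1/12)[(10) + (2) + (-2) + (2) + (0) + (-12)] = 0/12 = 0
  <chi_rho, chi_4> = (1/12)[1*(10)*conj(1) + 1*(-2)*conj(-1) + 2*(1)*conj(-1) + 2*(1)*conj(1) + 3*(0)*conj(-1) + 3*(4)*conj(1)]
      = (1/12)[(10) + (2) + (-2) + (2) + (0) + (12)] = 24/12 = 2
  <chi_rho, chi_5> = (1/12)[1*(10)*conj(2) + 1*(-2)*conj(-2) + 2*(1)*conj(1) + 2*(1)*conj(-1) + 3*(0)*conj(0) + 3*(4)*conj(0)]
      = (1/12)[(20) + (4) + (2) + (-2) + (0) + (0)] = 24/12 = 2
  <chi_rho, chi_6> = (1/12)[1*(10)*conj(2) + 1*(-2)*conj(2) + 2*(1)*conj(-1) + 2*(1)*conj(-1) + 3*(0)*conj(0) + 3*(4)*conj(0)]
      = (1/12)[(20) + (-4) + (-2) + (-2) + (0) + (0)] = 12/12 = 1
Dimension check: dim(rho) = sum (mult * dim) = 2*1 + 0*1 + 0*1 + 2*1 + 2*2 + 1*2 = 10 = chi_rho(e) = 10.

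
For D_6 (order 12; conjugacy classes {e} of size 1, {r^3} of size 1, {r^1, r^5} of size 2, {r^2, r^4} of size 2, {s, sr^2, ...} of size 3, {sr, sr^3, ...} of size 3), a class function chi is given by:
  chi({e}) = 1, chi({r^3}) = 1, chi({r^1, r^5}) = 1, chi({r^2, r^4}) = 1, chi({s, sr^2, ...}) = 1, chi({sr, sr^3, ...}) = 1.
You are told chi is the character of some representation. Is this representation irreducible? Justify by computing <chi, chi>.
Irreducible: <chi, chi> = 1.

Argument: <chi, chi> = (1/|G|) sum_C |C| * |chi(C)|^2 = (1/12)[1*|1|^2 + 1*|1|^2 + 2*|1|^2 + 2*|1|^2 + 3*|1|^2 + 3*|1|^2]
  = (1/12)[(1) + (1) + (2) + (2) + (3) + (3)] = 12/12 = 1.
A character is irreducible iff <chi, chi> = 1, so this representation is irreducible.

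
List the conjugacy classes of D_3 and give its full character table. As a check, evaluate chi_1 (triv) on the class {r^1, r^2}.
Conjugacy classes: {e} of size 1, {r^1, r^2} of size 2, {s, sr, ..., sr^2} of size 3.
Character table:
  irrep \ class              {e} (size 1)  {r^1, r^2} (size 2)  {s, sr, ..., sr^2} (size 3)
  chi_1 (triv)               1             1                    1                          
  chi_2 (sign: r->1, s->-1)  1             1                    -1                         
  chi_3 (2d, j=1)            2             -1                   0                          

Spot check: chi_1 (triv) on {r^1, r^2} = 1.

D_3 has order 2*3 = 6 with 3 conjugacy classes, hence 3 irreducibles. Sum of squared dims 1 + 1 + 4 = 6 = |G|. Linear characters come from the abelianisation; the 2-dimensional irreps have character r^k -> 2*cos(2*pi*j*k/3), reflections -> 0.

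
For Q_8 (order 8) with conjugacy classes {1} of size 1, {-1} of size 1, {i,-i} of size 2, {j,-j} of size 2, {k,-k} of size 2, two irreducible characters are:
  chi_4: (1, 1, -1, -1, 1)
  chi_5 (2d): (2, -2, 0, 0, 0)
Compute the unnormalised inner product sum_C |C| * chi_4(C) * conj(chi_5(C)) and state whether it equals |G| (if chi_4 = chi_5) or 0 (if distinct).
Sum = 0; so <chi_4, chi_5> = 0 (distinct irreducibles are orthogonal).

Justification: Compute term by term over conjugacy classes (|C| * chi_4(C) * conj(chi_5(C))):
  1*(1)*conj(2) + 1*(1)*conj(-2) + 2*(-1)*conj(0) + 2*(-1)*conj(0) + 2*(1)*conj(0)
  = (2) + (-2) + (0) + (0) + (0)
  = 0.
Dividing by |G| = 8 gives 0/8 = 0, matching the row-orthogonality relation <chi_4, chi_5> = [chi_4 = chi_5].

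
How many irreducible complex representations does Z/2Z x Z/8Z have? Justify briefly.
16

Details: The number of irreducible complex representations of a finite group equals its number of conjugacy classes. Z/2Z x Z/8Z is abelian of order 16, so every element is its own conjugacy class: 16 classes, so Z/2Z x Z/8Z (order 16) has exactly 16 irreducible complex representations.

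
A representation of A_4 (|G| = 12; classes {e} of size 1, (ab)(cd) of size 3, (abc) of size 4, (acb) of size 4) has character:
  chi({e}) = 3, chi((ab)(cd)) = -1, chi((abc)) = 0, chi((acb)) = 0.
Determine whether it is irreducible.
Irreducible: <chi, chi> = 1.

Reasoning: <chi, chi> = (1/|G|) sum_C |C| * |chi(C)|^2 = (1/12)[1*|3|^2 + 3*|-1|^2 + 4*|0|^2 + 4*|0|^2]
  = (1/12)[(9) + (3) + (0) + (0)] = 12/12 = 1.
(Exp terms are combined using exp(i*s)*conj(exp(i*t)) = exp(i*(s-t)), and sums of them are collapsed using the identity that for every m > 1 the m distinct m-th roots of unity sum to 0, e.g. 1 + exp(2*I*pi/3) + exp(-2*I*pi/3) = 0.)
A character is irreducible iff <chi, chi> = 1, so this representation is irreducible.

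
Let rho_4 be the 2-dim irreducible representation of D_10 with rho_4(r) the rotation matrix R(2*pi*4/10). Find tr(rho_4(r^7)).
chi_{rho_4}(r^7) = 2*cos(2*pi*4*7/10) = -1/2 + sqrt(5)/2

Argument: rho_4(r^7) is rotation by angle 2*pi*4*7/10, whose trace is 2*cos(2*pi*4*7/10) = -1/2 + sqrt(5)/2.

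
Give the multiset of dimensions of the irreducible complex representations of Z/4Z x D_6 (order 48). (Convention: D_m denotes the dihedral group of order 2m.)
Dimensions: 1, 1, 1, 1, 1, 1, 1, 1, 1, 1, 1, 1, 1, 1, 1, 1, 2, 2, 2, 2, 2, 2, 2, 2

Argument: There are 24 irreducibles (= number of conjugacy classes). Their dimensions d_i satisfy sum d_i^2 = |G| = 48: 1 + 1 + 1 + 1 + 1 + 1 + 1 + 1 + 1 + 1 + 1 + 1 + 1 + 1 + 1 + 1 + 4 + 4 + 4 + 4 + 4 + 4 + 4 + 4 = 48. (For the product with Z/4Z: each of the 4 1-dim characters of Z/4Z tensors with each irrep of D_6, giving 4 copies of each D_6-dimension.)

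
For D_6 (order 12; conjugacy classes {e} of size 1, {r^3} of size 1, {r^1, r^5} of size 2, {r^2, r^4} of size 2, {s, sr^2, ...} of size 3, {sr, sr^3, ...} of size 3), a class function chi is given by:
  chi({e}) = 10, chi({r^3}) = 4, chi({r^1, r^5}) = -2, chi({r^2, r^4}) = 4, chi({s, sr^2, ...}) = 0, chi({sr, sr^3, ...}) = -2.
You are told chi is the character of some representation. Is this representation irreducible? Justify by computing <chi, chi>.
Not irreducible (reducible): <chi, chi> = 14 > 1.

Argument: <chi, chi> = (1/|G|) sum_C |C| * |chi(C)|^2 = (1/12)[1*|10|^2 + 1*|4|^2 + 2*|-2|^2 + 2*|4|^2 + 3*|0|^2 + 3*|-2|^2]
  = (1/12)[(100) + (16) + (8) + (32) + (0) + (12)] = 168/12 = 14.
A character is irreducible iff <chi, chi> = 1, so this representation is reducible.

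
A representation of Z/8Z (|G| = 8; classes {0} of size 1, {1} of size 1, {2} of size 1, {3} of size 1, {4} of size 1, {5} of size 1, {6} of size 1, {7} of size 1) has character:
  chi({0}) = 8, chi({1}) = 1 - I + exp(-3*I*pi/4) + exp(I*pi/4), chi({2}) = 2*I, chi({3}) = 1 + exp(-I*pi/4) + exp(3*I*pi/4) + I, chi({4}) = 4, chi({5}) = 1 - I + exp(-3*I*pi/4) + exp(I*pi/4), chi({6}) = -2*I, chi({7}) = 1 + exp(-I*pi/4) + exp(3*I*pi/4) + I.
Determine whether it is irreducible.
Not irreducible (reducible): <chi, chi> = 12 > 1.

Explanation: <chi, chi> = (1/|G|) sum_C |C| * |chi(C)|^2 = (1/8)[1*|8|^2 + 1*|1 - I + exp(-3*I*pi/4) + exp(I*pi/4)|^2 + 1*|2*I|^2 + 1*|1 + exp(-I*pi/4) + exp(3*I*pi/4) + I|^2 + 1*|4|^2 + 1*|1 - I + exp(-3*I*pi/4) + exp(I*pi/4)|^2 + 1*|-2*I|^2 + 1*|1 + exp(-I*pi/4) + exp(3*I*pi/4) + I|^2]
  = (1/8)[(64) + (2) + (4) + (2) + (16) + (2) + (4) + (2)] = 96/8 = 12.
(Exp terms are combined using exp(i*s)*conj(exp(i*t)) = exp(i*(s-t)), and sums of them are collapsed using the identity that for every m > 1 the m distinct m-th roots of unity sum to 0, e.g. 1 + exp(2*I*pi/3) + exp(-2*I*pi/3) = 0.)
A character is irreducible iff <chi, chi> = 1, so this representation is reducible.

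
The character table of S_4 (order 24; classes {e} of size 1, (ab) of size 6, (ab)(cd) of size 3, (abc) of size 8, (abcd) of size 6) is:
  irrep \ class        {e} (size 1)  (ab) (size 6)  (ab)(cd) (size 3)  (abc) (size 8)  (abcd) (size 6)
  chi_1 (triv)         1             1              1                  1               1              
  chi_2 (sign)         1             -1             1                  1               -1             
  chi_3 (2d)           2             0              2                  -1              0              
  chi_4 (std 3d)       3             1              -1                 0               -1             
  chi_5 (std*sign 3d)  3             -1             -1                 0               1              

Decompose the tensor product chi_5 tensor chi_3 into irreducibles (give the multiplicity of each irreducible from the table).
chi_5 tensor chi_3 = chi_4 + chi_5 (all other irreducibles have multiplicity 0).

Explanation: The character of a tensor product is the pointwise product (chi_5 * chi_3)(C) = chi_5(C) * chi_3(C):
  {e}: (3)*(2), (ab): (-1)*(0), (ab)(cd): (-1)*(2), (abc): (0)*(-1), (abcd): (1)*(0)
so (chi_5 * chi_3) takes values
  {e} -> 6, (ab) -> 0, (ab)(cd) -> -2, (abc) -> 0, (abcd) -> 0.
Now take the inner product of this character with each irreducible chi from the table, <chi_5*chi_3, chi> = (1/24) sum_C |C| (chi_5*chi_3)(C) conj(chi(C)):
  <chi_5*chi_3, chi_1> = (1/24)[1*(6)*conj(1) + 6*(0)*conj(1) + 3*(-2)*conj(1) + 8*(0)*conj(1) + 6*(0)*conj(1)]
      = (1/24)[(6) + (0) + (-6) + (0) + (0)] = 0/24 = 0
  <chi_5*chi_3, chi_2> = (1/24)[1*(6)*conj(1) + 6*(0)*conj(-1) + 3*(-2)*conj(1) + 8*(0)*conj(1) + 6*(0)*conj(-1)]
      = (1/24)[(6) + (0) + (-6) + (0) + (0)] = 0/24 = 0
  <chi_5*chi_3, chi_3> = (1/24)[1*(6)*conj(2) + 6*(0)*conj(0) + 3*(-2)*conj(2) + 8*(0)*conj(-1) + 6*(0)*conj(0)]
      = (1/24)[(12) + (0) + (-12) + (0) + (0)] = 0/24 = 0
  <chi_5*chi_3, chi_4> = (1/24)[1*(6)*conj(3) + 6*(0)*conj(1) + 3*(-2)*conj(-1) + 8*(0)*conj(0) + 6*(0)*conj(-1)]
      = (1/24)[(18) + (0) + (6) + (0) + (0)] = 24/24 = 1
  <chi_5*chi_3, chi_5> = (1/24)[1*(6)*conj(3) + 6*(0)*conj(-1) + 3*(-2)*conj(-1) + 8*(0)*conj(0) + 6*(0)*conj(1)]
      = (1/24)[(18) + (0) + (6) + (0) + (0)] = 24/24 = 1
Hence the multiplicities are chi_4: 1, chi_5: 1. Dimension check: dim(chi_5)*dim(chi_3) = 3*2 = 6 and sum (mult * dim) = 1*3 + 1*3 = 6.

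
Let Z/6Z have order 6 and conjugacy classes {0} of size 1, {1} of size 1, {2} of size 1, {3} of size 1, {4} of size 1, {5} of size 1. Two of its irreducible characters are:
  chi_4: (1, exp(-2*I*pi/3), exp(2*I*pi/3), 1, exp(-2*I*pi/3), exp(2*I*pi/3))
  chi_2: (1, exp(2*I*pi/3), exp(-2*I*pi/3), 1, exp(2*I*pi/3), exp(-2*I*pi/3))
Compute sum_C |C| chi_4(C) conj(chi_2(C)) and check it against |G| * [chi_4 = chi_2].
Sum = 0; so <chi_4, chi_2> = 0 (distinct irreducibles are orthogonal).

Working: Compute term by term over conjugacy classes (|C| * chi_4(C) * conj(chi_2(C))):
  1*(1)*conj(1) + 1*(exp(-2*I*pi/3))*conj(exp(2*I*pi/3)) + 1*(exp(2*I*pi/3))*conj(exp(-2*I*pi/3)) + 1*(1)*conj(1) + 1*(exp(-2*I*pi/3))*conj(exp(2*I*pi/3)) + 1*(exp(2*I*pi/3))*conj(exp(-2*I*pi/3))
  = (1) + (exp(2*I*pi/3)) + (exp(-2*I*pi/3)) + (1) + (exp(2*I*pi/3)) + (exp(-2*I*pi/3))
  = 0.
(Exp terms are combined using exp(i*s)*conj(exp(i*t)) = exp(i*(s-t)), and sums of them are collapsed using the identity that for every m > 1 the m distinct m-th roots of unity sum to 0, e.g. 1 + exp(2*I*pi/3) + exp(-2*I*pi/3) = 0.)
Dividing by |G| = 6 gives 0/6 = 0, matching the row-orthogonality relation <chi_4, chi_2> = [chi_4 = chi_2].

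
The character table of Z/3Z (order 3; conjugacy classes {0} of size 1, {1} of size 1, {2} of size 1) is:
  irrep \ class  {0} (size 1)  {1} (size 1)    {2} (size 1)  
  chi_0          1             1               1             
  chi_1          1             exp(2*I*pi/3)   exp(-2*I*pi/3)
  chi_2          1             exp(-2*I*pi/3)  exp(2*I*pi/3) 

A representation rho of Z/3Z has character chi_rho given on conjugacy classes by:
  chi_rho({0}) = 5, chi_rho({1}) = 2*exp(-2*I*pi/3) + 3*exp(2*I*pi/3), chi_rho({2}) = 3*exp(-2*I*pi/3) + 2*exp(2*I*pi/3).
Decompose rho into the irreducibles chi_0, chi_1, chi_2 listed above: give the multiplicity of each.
Multiplicities: chi_0: 0, chi_1: 3, chi_2: 2.

Reasoning: Use <chi_rho, chi> = (1/|G|) sum_C |C| * chi_rho(C) * conj(chi(C)) with |G| = 3 for each irreducible chi in the table:
  <chi_rho, chi_0> = (1/3)[1*(5)*conj(1) + 1*(2*exp(-2*I*pi/3) + 3*exp(2*I*pi/3))*conj(1) + 1*(3*exp(-2*I*pi/3) + 2*exp(2*I*pi/3))*conj(1)]
      = (1/3)[(5) + (2*exp(-2*I*pi/3) + 3*exp(2*I*pi/3)) + (3*exp(-2*I*pi/3) + 2*exp(2*I*pi/3))] = 0/3 = 0
  <chi_rho, chi_1> = (1/3)[1*(5)*conj(1) + 1*(2*exp(-2*I*pi/3) + 3*exp(2*I*pi/3))*conj(exp(2*I*pi/3)) + 1*(3*exp(-2*I*pi/3) + 2*exp(2*I*pi/3))*conj(exp(-2*I*pi/3))]
      = (1/3)[(5) + (3 + 2*exp(2*I*pi/3)) + (3 + 2*exp(-2*I*pi/3))] = 9/3 = 3
  <chi_rho, chi_2> = (1/3)[1*(5)*conj(1) + 1*(2*exp(-2*I*pi/3) + 3*exp(2*I*pi/3))*conj(exp(-2*I*pi/3)) + 1*(3*exp(-2*I*pi/3) + 2*exp(2*I*pi/3))*conj(exp(2*I*pi/3))]
      = (1/3)[(5) + (2 + 3*exp(-2*I*pi/3)) + (2 + 3*exp(2*I*pi/3))] = 6/3 = 2
(Exp terms are combined using exp(i*s)*conj(exp(i*t)) = exp(i*(s-t)), and sums of them are collapsed using the identity that for every m > 1 the m distinct m-th roots of unity sum to 0, e.g. 1 + exp(2*I*pi/3) + exp(-2*I*pi/3) = 0.)
Dimension check: dim(rho) = sum (mult * dim) = 0*1 + 3*1 + 2*1 = 5 = chi_rho(e) = 5.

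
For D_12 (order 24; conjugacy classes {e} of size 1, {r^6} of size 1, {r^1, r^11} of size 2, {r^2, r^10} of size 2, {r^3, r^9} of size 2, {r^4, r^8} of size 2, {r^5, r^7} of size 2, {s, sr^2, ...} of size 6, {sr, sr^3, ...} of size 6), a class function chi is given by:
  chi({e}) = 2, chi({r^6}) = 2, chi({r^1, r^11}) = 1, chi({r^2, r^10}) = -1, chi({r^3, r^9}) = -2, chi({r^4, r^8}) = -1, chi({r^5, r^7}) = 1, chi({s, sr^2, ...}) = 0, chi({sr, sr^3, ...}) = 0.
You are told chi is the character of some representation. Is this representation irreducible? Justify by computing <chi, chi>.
Irreducible: <chi, chi> = 1.

Justification: <chi, chi> = (1/|G|) sum_C |C| * |chi(C)|^2 = (1/24)[1*|2|^2 + 1*|2|^2 + 2*|1|^2 + 2*|-1|^2 + 2*|-2|^2 + 2*|-1|^2 + 2*|1|^2 + 6*|0|^2 + 6*|0|^2]
  = (1/24)[(4) + (4) + (2) + (2) + (8) + (2) + (2) + (0) + (0)] = 24/24 = 1.
A character is irreducible iff <chi, chi> = 1, so this representation is irreducible.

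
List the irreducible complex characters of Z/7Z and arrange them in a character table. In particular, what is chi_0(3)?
Character table of Z/7Z (irreps indexed chi_0,...,chi_6 with chi_k(m) = zeta_7^(k*m), zeta_7 = exp(2*pi*i/7)):
  irrep \ class  {0} (size 1)  {1} (size 1)    {2} (size 1)    {3} (size 1)    {4} (size 1)    {5} (size 1)    {6} (size 1)  
  chi_0          1             1               1               1               1               1               1             
  chi_1          1             exp(2*I*pi/7)   exp(4*I*pi/7)   exp(6*I*pi/7)   exp(-6*I*pi/7)  exp(-4*I*pi/7)  exp(-2*I*pi/7)
  chi_2          1             exp(4*I*pi/7)   exp(-6*I*pi/7)  exp(-2*I*pi/7)  exp(2*I*pi/7)   exp(6*I*pi/7)   exp(-4*I*pi/7)
  chi_3          1             exp(6*I*pi/7)   exp(-2*I*pi/7)  exp(4*I*pi/7)   exp(-4*I*pi/7)  exp(2*I*pi/7)   exp(-6*I*pi/7)
  chi_4          1             exp(-6*I*pi/7)  exp(2*I*pi/7)   exp(-4*I*pi/7)  exp(4*I*pi/7)   exp(-2*I*pi/7)  exp(6*I*pi/7) 
  chi_5          1             exp(-4*I*pi/7)  exp(6*I*pi/7)   exp(2*I*pi/7)   exp(-2*I*pi/7)  exp(-6*I*pi/7)  exp(4*I*pi/7) 
  chi_6          1             exp(-2*I*pi/7)  exp(-4*I*pi/7)  exp(-6*I*pi/7)  exp(6*I*pi/7)   exp(4*I*pi/7)   exp(2*I*pi/7) 

Spot check: chi_0(3) = zeta_7^(0*3) = zeta_7^0 = 1.

Details: Z/7Z is abelian, so all 7 irreducible complex representations are 1-dimensional. They are given by chi_k(m) = zeta_7^(k*m) for k = 0,...,6. Row orthogonality: sum_m chi_k(m) conj(chi_l(m)) = 7 * [k = l].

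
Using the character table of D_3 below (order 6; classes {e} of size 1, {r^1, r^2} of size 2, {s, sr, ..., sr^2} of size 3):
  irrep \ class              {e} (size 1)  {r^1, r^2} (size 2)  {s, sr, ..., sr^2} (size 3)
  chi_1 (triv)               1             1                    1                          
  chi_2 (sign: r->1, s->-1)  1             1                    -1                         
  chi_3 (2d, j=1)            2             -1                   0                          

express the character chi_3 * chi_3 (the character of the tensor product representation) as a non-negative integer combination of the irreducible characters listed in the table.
chi_3 tensor chi_3 = chi_1 + chi_2 + chi_3 (all other irreducibles have multiplicity 0).

Justification: The character of a tensor product is the pointwise product (chi_3 * chi_3)(C) = chi_3(C) * chi_3(C):
  {e}: (2)*(2), {r^1, r^2}: (-1)*(-1), {s, sr, ..., sr^2}: (0)*(0)
so (chi_3 * chi_3) takes values
  {e} -> 4, {r^1, r^2} -> 1, {s, sr, ..., sr^2} -> 0.
Now take the inner product of this character with each irreducible chi from the table, <chi_3*chi_3, chi> = (1/6) sum_C |C| (chi_3*chi_3)(C) conj(chi(C)):
  <chi_3*chi_3, chi_1> = (1/6)[1*(4)*conj(1) + 2*(1)*conj(1) + 3*(0)*conj(1)]
      = (1/6)[(4) + (2) + (0)] = 6/6 = 1
  <chi_3*chi_3, chi_2> = (1/6)[1*(4)*conj(1) + 2*(1)*conj(1) + 3*(0)*conj(-1)]
      = (1/6)[(4) + (2) + (0)] = 6/6 = 1
  <chi_3*chi_3, chi_3> = (1/6)[1*(4)*conj(2) + 2*(1)*conj(-1) + 3*(0)*conj(0)]
      = (1/6)[(8) + (-2) + (0)] = 6/6 = 1
Hence the multiplicities are chi_1: 1, chi_2: 1, chi_3: 1. Dimension check: dim(chi_3)*dim(chi_3) = 2*2 = 4 and sum (mult * dim) = 1*1 + 1*1 + 1*2 = 4.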